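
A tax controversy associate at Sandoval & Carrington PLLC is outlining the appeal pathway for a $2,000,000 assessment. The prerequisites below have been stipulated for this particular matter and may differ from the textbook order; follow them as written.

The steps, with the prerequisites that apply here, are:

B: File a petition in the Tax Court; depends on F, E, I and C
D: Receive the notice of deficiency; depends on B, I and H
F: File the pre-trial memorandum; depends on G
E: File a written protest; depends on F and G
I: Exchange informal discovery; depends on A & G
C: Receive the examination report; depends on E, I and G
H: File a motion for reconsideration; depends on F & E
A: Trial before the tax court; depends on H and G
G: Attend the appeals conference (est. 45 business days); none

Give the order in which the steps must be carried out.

Only G has no prerequisites, so it is first.
F needed G, now all done → F.
Next only E has its prerequisites met → E.
H needed F and E, now all done → H.
A needed H and G, now all done → A.
I needed A and G, now all done → I.
Next only C has its prerequisites met → C.
That leaves B as the only ready step → B.
That leaves D as the only ready step → D.

G, F, E, H, A, I, C, B, D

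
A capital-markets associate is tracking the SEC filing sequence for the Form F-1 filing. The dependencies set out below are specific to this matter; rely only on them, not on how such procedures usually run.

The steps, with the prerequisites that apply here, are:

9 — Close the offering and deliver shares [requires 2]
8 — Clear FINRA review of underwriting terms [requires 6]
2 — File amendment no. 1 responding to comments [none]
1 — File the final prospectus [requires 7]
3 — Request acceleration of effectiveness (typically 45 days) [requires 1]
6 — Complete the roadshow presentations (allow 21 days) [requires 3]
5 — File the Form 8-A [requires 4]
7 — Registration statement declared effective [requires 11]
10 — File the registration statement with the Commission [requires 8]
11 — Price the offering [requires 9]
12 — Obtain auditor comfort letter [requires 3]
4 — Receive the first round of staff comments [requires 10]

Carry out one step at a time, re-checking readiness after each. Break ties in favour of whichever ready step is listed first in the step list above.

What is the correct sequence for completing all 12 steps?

2 has no prerequisites → 2 first.
That leaves 9 as the only ready step → 9.
11 needed 9, now all done → 11.
7 is the only step now ready → 7.
Next only 1 has its prerequisites met → 1.
Next only 3 has its prerequisites met → 3.
Now 6 and 12 have their prerequisites met. 6 is listed earlier, so 6 next.
8 now also ready, so the ready set is {8, 12}; 8 is listed earlier → 8.
10 now also ready, so the ready set is {10, 12}; 10 is listed earlier → 10.
4 now also ready, so the ready set is {12, 4}; 12 is listed earlier → 12.
4 needed 10, now all done → 4.
Next only 5 has its prerequisites met → 5.

2 → 9 → 11 → 7 → 1 → 3 → 6 → 8 → 10 → 12 → 4 → 5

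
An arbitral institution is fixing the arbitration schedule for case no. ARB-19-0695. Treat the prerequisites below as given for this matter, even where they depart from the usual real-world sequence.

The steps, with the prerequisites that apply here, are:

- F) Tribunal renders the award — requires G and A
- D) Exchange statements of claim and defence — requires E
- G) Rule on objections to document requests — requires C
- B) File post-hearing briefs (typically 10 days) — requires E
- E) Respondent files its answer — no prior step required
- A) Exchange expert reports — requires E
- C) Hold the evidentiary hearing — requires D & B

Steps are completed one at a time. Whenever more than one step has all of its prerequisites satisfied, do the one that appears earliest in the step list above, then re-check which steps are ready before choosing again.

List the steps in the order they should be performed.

E, D, B, A, C, G, F

E is the only step with nothing outstanding, so it goes first.
Now D, B and A have their prerequisites met. D is listed earlier, so D next.
Now B and A have their prerequisites met. B is listed earlier, so B next.
Now A and C have their prerequisites met. A is listed earlier, so A next.
That leaves C as the only ready step → C.
G needed C, now all done → G.
F is the only step now ready → F.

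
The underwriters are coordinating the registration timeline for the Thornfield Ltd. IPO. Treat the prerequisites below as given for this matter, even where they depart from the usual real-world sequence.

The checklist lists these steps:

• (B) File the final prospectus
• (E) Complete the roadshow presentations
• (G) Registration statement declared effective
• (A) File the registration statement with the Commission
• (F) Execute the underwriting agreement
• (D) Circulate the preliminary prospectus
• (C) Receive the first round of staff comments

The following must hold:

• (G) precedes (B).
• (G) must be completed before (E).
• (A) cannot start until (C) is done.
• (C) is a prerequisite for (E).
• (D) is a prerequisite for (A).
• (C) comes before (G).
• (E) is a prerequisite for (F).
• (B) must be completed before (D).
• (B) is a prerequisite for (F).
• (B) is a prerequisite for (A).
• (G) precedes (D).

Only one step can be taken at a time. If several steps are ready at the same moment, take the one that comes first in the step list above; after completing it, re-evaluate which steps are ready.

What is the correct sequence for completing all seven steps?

Only (C) has no prerequisites, so it is first.
(G) needed (C), now all done → (G).
(B) and (E) are both available; (B) is listed earlier → (B).
(D) now also ready, so the ready set is {(E), (D)}; (E) is listed earlier → (E).
Now (F) and (D) have their prerequisites met. (F) is listed earlier, so (F) next.
(D) needed (B) and (G), now all done → (D).
That leaves (A) as the only ready step → (A).

(C), (G), (B), (E), (F), (D), (A)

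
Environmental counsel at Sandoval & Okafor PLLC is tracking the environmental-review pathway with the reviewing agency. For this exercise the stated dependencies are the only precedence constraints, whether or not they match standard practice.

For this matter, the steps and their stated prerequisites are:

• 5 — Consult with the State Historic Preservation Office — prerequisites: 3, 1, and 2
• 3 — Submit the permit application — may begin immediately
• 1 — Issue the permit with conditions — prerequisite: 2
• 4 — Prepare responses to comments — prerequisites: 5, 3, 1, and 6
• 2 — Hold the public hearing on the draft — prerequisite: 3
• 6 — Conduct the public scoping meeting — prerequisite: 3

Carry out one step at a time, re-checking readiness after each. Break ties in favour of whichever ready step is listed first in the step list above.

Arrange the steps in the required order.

3 2 1 5 6 4

Only 3 has no prerequisites, so it is first.
Now 2 and 6 have their prerequisites met. 2 is listed earlier, so 2 next.
1 now also ready, so the ready set is {1, 6}; 1 is listed earlier → 1.
5 and 6 are both available; 5 is listed earlier → 5.
Next only 6 has its prerequisites met → 6.
4 needed 5, 3, 1 and 6, now all done → 4.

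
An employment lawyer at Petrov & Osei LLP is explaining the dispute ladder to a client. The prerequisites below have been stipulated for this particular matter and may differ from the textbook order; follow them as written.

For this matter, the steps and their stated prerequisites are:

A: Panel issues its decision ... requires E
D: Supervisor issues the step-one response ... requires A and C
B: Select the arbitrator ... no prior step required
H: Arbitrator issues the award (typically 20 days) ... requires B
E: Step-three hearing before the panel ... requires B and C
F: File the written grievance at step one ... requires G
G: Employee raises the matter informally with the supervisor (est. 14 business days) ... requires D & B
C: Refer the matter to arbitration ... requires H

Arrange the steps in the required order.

Only B has no prerequisites, so it is first.
That leaves H as the only ready step → H.
C is the only step now ready → C.
E is the only step now ready → E.
That leaves A as the only ready step → A.
D needed A and C, now all done → D.
Next only G has its prerequisites met → G.
F needed G, now all done → F.

B, H, C, E, A, D, G, F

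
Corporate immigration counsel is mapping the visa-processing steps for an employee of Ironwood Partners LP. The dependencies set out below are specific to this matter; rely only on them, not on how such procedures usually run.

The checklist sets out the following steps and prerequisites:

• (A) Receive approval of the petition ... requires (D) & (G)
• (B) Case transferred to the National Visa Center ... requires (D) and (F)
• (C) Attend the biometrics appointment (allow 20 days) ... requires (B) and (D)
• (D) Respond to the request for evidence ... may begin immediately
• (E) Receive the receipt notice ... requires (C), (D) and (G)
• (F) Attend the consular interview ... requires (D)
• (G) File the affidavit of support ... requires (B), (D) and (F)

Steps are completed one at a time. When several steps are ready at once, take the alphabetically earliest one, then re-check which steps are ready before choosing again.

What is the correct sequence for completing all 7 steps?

Only (D) has no prerequisites, so it is first.
Next only (F) has its prerequisites met → (F).
Next only (B) has its prerequisites met → (B).
(C) and (G) are both available; (C) has the earlier label → (C).
(G) needed (B), (D) and (F), now all done → (G).
Ready: (A) and (E). (A) has the earlier label → (A).
Next only (E) has its prerequisites met → (E).

(D), (F), (B), (C), (G), (A), (E)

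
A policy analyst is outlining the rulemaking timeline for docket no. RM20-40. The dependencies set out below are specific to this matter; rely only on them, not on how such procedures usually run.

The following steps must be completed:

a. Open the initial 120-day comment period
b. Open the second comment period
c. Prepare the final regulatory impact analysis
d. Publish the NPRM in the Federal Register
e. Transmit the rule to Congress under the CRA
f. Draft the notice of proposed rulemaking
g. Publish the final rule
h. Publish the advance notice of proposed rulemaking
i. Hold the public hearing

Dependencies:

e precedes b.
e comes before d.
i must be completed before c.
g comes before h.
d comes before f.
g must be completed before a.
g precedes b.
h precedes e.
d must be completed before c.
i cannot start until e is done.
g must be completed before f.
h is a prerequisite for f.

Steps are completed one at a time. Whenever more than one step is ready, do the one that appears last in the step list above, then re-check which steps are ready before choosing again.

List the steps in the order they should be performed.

g → h → e → i → d → f → c → b → a

g has no prerequisites → g first.
Ready: h and a. h is listed later → h.
Now e and a have their prerequisites met. e is listed later, so e next.
i, d and b now also ready, so the ready set is {i, d, b, a}; i is listed later → i.
d, b and a are all available; d is listed later → d.
f and c now also ready, so the ready set is {f, c, b, a}; f is listed later → f.
Ready: c, b and a. c is listed later → c.
b and a are both available; b is listed later → b.
Next only a has its prerequisites met → a.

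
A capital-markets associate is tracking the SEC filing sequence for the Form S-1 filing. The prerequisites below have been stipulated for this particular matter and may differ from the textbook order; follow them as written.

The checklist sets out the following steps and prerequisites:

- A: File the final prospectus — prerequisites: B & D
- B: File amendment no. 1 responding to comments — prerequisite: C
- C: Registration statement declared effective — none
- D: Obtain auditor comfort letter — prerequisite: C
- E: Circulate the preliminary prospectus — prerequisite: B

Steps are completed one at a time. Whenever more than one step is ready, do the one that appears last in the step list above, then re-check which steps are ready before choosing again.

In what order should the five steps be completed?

C, D, B, E, A

C is the only step with nothing outstanding, so it goes first.
Ready: D and B. D is listed later → D.
Next only B has its prerequisites met → B.
E and A are both available; E is listed later → E.
A is the only step now ready → A.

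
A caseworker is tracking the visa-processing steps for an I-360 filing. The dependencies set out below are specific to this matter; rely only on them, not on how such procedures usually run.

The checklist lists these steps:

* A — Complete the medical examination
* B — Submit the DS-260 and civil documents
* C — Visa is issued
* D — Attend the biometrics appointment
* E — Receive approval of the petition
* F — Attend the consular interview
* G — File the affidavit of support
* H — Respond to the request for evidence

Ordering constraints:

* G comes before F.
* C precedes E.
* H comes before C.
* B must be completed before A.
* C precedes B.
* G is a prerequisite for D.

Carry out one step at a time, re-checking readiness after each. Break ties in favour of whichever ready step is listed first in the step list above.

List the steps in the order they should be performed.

G, D, F, H, C, B, A, E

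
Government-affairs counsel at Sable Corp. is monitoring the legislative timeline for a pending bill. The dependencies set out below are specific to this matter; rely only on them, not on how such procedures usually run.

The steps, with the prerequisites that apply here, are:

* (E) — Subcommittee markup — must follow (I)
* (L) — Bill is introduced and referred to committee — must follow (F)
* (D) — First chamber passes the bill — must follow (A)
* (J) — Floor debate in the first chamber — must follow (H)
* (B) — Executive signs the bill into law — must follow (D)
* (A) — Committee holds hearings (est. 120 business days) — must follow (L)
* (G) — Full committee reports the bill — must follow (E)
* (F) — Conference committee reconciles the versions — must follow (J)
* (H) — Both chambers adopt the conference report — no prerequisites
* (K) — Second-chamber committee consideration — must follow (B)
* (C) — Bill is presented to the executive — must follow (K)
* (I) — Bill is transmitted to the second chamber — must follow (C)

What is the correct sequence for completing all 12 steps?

(H) is the only step with nothing outstanding, so it goes first.
(J) is the only step now ready → (J).
That leaves (F) as the only ready step → (F).
That leaves (L) as the only ready step → (L).
(A) needed (L), now all done → (A).
(D) is the only step now ready → (D).
Next only (B) has its prerequisites met → (B).
(K) needed (B), now all done → (K).
That leaves (C) as the only ready step → (C).
That leaves (I) as the only ready step → (I).
(E) needed (I), now all done → (E).
(G) is the only step now ready → (G).

(H) (J) (F) (L) (A) (D) (B) (K) (C) (I) (E) (G)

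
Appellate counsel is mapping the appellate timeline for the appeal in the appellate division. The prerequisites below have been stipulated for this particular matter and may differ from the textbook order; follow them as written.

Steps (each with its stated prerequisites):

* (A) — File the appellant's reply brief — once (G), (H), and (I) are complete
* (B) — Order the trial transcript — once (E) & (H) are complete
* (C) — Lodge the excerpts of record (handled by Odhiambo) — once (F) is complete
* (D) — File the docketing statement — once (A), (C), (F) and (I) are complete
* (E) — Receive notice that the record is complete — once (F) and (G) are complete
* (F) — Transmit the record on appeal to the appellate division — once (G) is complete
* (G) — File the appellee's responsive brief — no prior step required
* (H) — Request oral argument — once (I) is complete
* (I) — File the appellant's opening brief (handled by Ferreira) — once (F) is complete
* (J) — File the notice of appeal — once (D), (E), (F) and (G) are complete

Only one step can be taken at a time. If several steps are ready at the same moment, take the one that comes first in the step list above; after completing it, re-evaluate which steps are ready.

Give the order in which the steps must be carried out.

(G) → (F) → (C) → (E) → (I) → (H) → (A) → (B) → (D) → (J)

(G) has no prerequisites → (G) first.
(F) is the only step now ready → (F).
Ready: (C), (E) and (I). (C) is listed earlier → (C).
(E) and (I) are both available; (E) is listed earlier → (E).
(I) needed (F), now all done → (I).
(H) needed (I), now all done → (H).
Now (A) and (B) have their prerequisites met. (A) is listed earlier, so (A) next.
(D) now also ready, so the ready set is {(B), (D)}; (B) is listed earlier → (B).
That leaves (D) as the only ready step → (D).
That leaves (J) as the only ready step → (J).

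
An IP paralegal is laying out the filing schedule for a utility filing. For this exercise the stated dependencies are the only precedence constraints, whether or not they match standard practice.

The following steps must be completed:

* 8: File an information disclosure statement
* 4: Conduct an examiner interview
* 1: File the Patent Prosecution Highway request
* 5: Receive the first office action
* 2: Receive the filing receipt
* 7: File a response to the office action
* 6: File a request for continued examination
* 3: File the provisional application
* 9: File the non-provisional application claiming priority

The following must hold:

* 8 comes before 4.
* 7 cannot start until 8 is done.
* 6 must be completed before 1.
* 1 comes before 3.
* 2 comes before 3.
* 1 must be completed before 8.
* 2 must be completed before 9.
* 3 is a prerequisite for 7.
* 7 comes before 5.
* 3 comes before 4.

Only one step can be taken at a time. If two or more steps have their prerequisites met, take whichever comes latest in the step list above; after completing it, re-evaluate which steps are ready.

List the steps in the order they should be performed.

Nothing is required for 6 and 2. 6 is listed later → 6 first.
1 now also ready, so the ready set is {2, 1}; 2 is listed later → 2.
Ready: 9 and 1. 9 is listed later → 9.
1 needed 6, now all done → 1.
Now 3 and 8 have their prerequisites met. 3 is listed later, so 3 next.
8 needed 1, now all done → 8.
Now 7 and 4 have their prerequisites met. 7 is listed later, so 7 next.
5 now also ready, so the ready set is {5, 4}; 5 is listed later → 5.
That leaves 4 as the only ready step → 4.

6, 2, 9, 1, 3, 8, 7, 5, 4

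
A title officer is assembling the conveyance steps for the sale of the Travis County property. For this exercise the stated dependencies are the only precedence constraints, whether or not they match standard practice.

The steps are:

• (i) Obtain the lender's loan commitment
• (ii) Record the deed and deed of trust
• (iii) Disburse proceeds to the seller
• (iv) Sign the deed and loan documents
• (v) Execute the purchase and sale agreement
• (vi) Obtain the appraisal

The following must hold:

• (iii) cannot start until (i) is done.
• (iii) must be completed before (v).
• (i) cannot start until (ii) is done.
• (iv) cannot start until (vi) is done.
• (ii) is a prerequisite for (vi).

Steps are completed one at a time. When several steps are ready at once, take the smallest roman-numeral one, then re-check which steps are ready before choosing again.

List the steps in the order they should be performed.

Only (ii) has no prerequisites, so it is first.
Ready: (i) and (vi). (i) has the earlier label → (i).
(iii) now also ready, so the ready set is {(iii), (vi)}; (iii) has the earlier label → (iii).
Ready: (v) and (vi). (v) has the earlier label → (v).
Next only (vi) has its prerequisites met → (vi).
(iv) is the only step now ready → (iv).

(ii) (i) (iii) (v) (vi) (iv)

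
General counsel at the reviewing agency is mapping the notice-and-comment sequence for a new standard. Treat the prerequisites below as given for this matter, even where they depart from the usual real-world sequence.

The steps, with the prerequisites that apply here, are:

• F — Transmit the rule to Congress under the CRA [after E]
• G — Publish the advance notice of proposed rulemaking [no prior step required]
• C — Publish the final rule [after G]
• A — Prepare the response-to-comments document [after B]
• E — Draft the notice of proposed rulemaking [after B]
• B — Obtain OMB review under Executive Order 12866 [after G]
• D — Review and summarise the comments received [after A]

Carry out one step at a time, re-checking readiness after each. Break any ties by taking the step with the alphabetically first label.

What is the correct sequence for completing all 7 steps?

G, B, A, C, D, E, F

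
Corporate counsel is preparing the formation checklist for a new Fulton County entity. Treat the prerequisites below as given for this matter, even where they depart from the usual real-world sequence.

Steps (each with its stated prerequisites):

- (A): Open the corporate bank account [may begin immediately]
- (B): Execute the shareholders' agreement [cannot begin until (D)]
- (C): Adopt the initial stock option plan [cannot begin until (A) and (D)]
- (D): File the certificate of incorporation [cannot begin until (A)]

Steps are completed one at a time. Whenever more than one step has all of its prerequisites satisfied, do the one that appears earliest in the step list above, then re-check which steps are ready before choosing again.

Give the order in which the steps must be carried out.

Only (A) has no prerequisites, so it is first.
That leaves (D) as the only ready step → (D).
(B) and (C) are both available; (B) is listed earlier → (B).
Next only (C) has its prerequisites met → (C).

(A) → (D) → (B) → (C)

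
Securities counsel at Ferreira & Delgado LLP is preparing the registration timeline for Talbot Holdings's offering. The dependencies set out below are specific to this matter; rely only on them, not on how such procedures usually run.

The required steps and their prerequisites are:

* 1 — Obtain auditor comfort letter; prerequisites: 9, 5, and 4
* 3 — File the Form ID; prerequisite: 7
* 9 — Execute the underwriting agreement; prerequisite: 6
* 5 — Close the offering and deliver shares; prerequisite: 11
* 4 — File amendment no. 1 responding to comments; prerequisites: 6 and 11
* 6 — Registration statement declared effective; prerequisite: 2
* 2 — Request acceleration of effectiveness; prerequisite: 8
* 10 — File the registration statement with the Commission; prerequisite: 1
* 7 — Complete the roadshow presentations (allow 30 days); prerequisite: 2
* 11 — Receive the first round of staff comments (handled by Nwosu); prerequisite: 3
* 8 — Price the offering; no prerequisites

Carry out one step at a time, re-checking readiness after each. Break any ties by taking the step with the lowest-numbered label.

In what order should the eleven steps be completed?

8 2 6 7 3 9 11 4 5 1 10

8 has no prerequisites → 8 first.
Next only 2 has its prerequisites met → 2.
Ready: 6 and 7. 6 has the earlier label → 6.
7 and 9 are both available; 7 has the earlier label → 7.
3 and 9 are both available; 3 has the earlier label → 3.
Ready: 9 and 11. 9 has the earlier label → 9.
That leaves 11 as the only ready step → 11.
4 and 5 are both available; 4 has the earlier label → 4.
5 needed 11, now all done → 5.
Next only 1 has its prerequisites met → 1.
10 needed 1, now all done → 10.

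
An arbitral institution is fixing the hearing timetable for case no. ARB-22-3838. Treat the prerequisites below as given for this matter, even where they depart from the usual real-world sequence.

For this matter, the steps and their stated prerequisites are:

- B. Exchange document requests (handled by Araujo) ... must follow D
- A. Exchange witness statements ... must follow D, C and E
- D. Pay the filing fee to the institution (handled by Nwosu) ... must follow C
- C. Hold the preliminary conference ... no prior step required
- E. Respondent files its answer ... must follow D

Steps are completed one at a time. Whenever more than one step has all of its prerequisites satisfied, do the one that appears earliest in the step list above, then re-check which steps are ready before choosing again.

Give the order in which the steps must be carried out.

C D B E A

Only C has no prerequisites, so it is first.
D needed C, now all done → D.
Now B and E have their prerequisites met. B is listed earlier, so B next.
That leaves E as the only ready step → E.
That leaves A as the only ready step → A.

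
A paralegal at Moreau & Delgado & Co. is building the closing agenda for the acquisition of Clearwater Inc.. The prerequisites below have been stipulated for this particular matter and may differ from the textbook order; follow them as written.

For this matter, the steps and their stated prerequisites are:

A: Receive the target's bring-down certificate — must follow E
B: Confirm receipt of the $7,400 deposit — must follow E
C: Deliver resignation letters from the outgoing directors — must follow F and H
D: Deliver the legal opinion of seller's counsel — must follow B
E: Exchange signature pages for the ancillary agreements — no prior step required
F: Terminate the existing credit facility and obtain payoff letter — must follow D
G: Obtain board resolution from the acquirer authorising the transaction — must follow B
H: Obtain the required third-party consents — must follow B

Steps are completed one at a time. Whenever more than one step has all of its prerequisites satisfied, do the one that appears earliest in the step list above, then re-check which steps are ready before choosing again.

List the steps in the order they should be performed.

E is the only step with nothing outstanding, so it goes first.
A and B are both available; A is listed earlier → A.
B needed E, now all done → B.
Now D, G and H have their prerequisites met. D is listed earlier, so D next.
Ready: F, G and H. F is listed earlier → F.
Ready: G and H. G is listed earlier → G.
H is the only step now ready → H.
Next only C has its prerequisites met → C.

E, A, B, D, F, G, H, C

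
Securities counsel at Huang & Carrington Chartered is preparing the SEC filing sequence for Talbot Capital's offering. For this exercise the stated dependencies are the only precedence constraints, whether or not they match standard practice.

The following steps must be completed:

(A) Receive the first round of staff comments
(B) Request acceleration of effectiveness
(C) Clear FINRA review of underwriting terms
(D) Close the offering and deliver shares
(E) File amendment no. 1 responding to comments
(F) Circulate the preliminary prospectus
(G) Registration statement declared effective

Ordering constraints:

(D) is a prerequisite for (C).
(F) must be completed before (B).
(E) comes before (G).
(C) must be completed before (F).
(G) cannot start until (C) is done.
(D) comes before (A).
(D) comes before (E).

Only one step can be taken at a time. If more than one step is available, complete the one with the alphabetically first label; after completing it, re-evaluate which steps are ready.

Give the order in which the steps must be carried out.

(D) → (A) → (C) → (E) → (F) → (B) → (G)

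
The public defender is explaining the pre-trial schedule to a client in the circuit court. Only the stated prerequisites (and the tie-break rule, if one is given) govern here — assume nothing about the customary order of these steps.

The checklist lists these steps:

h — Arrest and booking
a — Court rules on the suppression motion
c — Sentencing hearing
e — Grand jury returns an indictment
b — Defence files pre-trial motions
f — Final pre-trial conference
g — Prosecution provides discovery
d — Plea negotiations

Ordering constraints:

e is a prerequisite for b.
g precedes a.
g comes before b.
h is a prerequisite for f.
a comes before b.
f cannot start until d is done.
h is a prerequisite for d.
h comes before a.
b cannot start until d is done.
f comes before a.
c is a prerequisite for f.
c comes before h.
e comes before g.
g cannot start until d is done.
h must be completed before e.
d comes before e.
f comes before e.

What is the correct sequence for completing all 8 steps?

c h d f e g a b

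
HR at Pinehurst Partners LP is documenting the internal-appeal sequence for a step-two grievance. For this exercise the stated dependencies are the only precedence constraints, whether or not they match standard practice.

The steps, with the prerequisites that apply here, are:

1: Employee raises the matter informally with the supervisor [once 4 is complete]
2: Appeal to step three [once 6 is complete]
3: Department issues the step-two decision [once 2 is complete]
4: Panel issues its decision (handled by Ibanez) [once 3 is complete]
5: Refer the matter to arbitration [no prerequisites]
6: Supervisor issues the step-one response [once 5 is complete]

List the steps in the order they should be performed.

Only 5 has no prerequisites, so it is first.
6 is the only step now ready → 6.
2 needed 6, now all done → 2.
Next only 3 has its prerequisites met → 3.
That leaves 4 as the only ready step → 4.
That leaves 1 as the only ready step → 1.

5 → 6 → 2 → 3 → 4 → 1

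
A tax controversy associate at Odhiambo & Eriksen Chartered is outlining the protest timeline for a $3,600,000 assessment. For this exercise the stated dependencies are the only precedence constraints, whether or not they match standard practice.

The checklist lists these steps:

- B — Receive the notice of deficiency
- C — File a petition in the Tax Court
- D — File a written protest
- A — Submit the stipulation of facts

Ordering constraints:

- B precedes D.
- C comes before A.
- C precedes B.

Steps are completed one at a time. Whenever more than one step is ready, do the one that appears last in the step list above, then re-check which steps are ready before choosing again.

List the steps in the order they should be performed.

C, A, B, D

Only C has no prerequisites, so it is first.
A and B are both available; A is listed later → A.
That leaves B as the only ready step → B.
D is the only step now ready → D.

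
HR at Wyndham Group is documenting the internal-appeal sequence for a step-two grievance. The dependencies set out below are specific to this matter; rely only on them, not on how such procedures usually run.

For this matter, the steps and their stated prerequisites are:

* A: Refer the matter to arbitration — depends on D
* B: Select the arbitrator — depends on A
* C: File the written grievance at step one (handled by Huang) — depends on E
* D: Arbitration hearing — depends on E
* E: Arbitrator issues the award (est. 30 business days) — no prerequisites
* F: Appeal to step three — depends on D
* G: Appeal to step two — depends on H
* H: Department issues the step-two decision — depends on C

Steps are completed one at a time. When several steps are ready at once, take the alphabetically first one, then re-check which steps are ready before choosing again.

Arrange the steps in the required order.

E is the only step with nothing outstanding, so it goes first.
C and D are both available; C has the earlier label → C.
Now D and H have their prerequisites met. D has the earlier label, so D next.
A and F now also ready, so the ready set is {A, F, H}; A has the earlier label → A.
Ready: B, F and H. B has the earlier label → B.
Ready: F and H. F has the earlier label → F.
Next only H has its prerequisites met → H.
G needed H, now all done → G.

E C D A B F H G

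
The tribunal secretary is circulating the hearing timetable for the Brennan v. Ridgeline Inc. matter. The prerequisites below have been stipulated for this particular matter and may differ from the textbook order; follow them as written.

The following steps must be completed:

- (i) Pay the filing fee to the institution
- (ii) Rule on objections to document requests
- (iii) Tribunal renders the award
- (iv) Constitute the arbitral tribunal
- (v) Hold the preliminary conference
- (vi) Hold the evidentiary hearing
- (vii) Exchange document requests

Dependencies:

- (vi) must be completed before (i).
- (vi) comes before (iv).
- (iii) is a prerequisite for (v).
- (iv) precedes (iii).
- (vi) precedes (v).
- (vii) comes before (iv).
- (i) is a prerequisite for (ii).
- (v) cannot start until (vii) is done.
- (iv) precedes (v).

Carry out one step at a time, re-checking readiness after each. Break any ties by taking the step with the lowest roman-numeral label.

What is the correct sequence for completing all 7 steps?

(vi) and (vii) have no prerequisites; (vi) has the earlier label, so (vi) is first.
(i) now also ready, so the ready set is {(i), (vii)}; (i) has the earlier label → (i).
(ii) now also ready, so the ready set is {(ii), (vii)}; (ii) has the earlier label → (ii).
(vii) is the only step now ready → (vii).
(iv) needed (vi) and (vii), now all done → (iv).
(iii) needed (iv), now all done → (iii).
(v) needed (iii), (iv), (vi) and (vii), now all done → (v).

(vi) (i) (ii) (vii) (iv) (iii) (v)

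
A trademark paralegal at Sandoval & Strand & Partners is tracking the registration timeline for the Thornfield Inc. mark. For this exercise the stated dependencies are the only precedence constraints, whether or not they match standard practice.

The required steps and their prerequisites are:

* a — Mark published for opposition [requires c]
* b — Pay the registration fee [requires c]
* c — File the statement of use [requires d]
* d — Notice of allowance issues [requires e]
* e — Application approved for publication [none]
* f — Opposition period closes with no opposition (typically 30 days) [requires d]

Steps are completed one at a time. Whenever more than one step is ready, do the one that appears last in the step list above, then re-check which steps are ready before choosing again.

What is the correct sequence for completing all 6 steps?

e has no prerequisites → e first.
Next only d has its prerequisites met → d.
f and c are both available; f is listed later → f.
That leaves c as the only ready step → c.
Ready: b and a. b is listed later → b.
That leaves a as the only ready step → a.

e, d, f, c, b, a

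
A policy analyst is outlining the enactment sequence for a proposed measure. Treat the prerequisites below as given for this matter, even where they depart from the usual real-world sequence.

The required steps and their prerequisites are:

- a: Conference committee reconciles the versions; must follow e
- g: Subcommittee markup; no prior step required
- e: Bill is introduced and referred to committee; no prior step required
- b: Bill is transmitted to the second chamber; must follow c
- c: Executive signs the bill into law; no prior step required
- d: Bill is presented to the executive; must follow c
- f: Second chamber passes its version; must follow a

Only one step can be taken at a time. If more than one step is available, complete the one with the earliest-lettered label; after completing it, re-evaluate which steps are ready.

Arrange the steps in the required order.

Nothing is required for c, e and g. c has the earlier label → c first.
Ready: b, d, e and g. b has the earlier label → b.
Now d, e and g have their prerequisites met. d has the earlier label, so d next.
e and g are both available; e has the earlier label → e.
a now also ready, so the ready set is {a, g}; a has the earlier label → a.
Ready: f and g. f has the earlier label → f.
Next only g has its prerequisites met → g.

c → b → d → e → a → f → g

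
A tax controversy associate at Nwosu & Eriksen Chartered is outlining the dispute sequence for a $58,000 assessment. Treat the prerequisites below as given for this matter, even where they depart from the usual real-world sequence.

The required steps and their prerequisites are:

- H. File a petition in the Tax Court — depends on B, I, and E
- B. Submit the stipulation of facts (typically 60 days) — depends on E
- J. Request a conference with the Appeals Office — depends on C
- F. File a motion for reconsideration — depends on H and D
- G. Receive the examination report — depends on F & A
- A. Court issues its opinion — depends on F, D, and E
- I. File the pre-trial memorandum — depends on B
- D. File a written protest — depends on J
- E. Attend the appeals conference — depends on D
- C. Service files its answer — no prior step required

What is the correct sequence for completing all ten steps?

C, J, D, E, B, I, H, F, A, G

C is the only step with nothing outstanding, so it goes first.
J is the only step now ready → J.
D is the only step now ready → D.
E needed D, now all done → E.
B needed E, now all done → B.
I needed B, now all done → I.
H is the only step now ready → H.
F needed H and D, now all done → F.
A needed F, D and E, now all done → A.
G needed F and A, now all done → G.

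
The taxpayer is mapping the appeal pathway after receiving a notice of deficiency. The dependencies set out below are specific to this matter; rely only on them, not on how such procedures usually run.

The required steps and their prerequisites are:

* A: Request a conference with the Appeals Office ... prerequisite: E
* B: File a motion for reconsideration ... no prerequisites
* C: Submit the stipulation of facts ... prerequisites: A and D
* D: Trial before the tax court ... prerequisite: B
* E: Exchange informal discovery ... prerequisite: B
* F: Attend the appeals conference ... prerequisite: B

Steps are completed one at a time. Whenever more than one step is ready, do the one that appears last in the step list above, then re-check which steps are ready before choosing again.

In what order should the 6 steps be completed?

B, F, E, D, A, C

B has no prerequisites → B first.
Ready: F, E and D. F is listed later → F.
Now E and D have their prerequisites met. E is listed later, so E next.
Ready: D and A. D is listed later → D.
That leaves A as the only ready step → A.
C needed D and A, now all done → C.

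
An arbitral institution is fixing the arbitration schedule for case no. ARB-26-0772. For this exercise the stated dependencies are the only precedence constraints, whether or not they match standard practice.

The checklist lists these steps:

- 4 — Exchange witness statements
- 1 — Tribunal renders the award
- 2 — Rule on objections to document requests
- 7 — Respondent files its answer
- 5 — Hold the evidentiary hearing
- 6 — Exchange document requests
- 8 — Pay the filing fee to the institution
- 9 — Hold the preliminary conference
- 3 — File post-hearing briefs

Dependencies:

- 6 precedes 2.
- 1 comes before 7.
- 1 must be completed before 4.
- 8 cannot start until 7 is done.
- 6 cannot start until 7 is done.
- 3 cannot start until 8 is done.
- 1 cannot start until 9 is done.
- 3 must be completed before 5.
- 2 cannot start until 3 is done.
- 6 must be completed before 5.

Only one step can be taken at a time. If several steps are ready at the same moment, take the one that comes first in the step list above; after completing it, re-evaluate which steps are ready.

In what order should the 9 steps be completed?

9, 1, 4, 7, 6, 8, 3, 2, 5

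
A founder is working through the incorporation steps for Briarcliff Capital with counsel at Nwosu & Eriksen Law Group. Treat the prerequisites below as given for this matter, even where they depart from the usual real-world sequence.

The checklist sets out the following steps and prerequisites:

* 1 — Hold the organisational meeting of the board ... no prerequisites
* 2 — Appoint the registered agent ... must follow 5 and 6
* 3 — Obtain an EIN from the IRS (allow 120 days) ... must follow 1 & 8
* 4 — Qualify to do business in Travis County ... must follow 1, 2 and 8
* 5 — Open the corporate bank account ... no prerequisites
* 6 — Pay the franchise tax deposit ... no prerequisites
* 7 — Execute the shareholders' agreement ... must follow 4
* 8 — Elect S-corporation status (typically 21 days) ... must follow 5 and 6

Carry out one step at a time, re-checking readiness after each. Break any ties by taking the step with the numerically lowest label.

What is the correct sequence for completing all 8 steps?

1, 5 and 6 have no prerequisites; 1 has the earlier label, so 1 is first.
5 and 6 are both available; 5 has the earlier label → 5.
Next only 6 has its prerequisites met → 6.
Now 2 and 8 have their prerequisites met. 2 has the earlier label, so 2 next.
8 needed 5 and 6, now all done → 8.
Ready: 3 and 4. 3 has the earlier label → 3.
Next only 4 has its prerequisites met → 4.
7 needed 4, now all done → 7.

1, 5, 6, 2, 8, 3, 4, 7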